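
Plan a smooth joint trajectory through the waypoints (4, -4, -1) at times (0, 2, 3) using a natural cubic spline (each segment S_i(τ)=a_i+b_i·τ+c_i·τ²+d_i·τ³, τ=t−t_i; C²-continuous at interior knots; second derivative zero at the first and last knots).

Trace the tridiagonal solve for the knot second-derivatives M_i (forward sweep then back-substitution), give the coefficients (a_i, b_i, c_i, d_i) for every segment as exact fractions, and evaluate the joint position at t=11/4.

Δ: Δ0=-4, Δ1=3
row 1: diag=6, rhs=42; c'=1/6, d'=7
back: M1=7
M: M0=0, M1=7, M2=0
seg 0: a=4, c=M0/2=0, d=(M1−M0)/(6·2)=7/12, b=Δ0−h0·(2M0+M1)/6=-19/3
seg 1: a=-4, c=M1/2=7/2, d=(M2−M1)/(6·1)=-7/6, b=Δ1−h1·(2M1+M2)/6=2/3
t_q=11/4 → seg 1, τ=3/4; S=-4+2/3·τ+7/2·τ²+-7/6·τ³=-259/128

  seg 0: a=4 b=-19/3 c=0 d=7/12
  seg 1: a=-4 b=2/3 c=7/2 d=-7/6
S(11/4) = -259/128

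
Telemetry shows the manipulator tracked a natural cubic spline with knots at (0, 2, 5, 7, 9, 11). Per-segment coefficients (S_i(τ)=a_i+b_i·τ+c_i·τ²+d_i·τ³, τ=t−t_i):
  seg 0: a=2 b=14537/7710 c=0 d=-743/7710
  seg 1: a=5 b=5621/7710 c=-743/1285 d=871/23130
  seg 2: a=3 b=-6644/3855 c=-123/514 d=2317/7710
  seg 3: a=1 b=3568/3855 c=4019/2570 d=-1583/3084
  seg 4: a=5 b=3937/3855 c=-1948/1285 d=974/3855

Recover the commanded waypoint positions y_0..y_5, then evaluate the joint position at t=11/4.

y_0=2 y_1=5 y_2=3 y_3=1 y_4=5 y_5=3
S(11/4) = 861453/164480

y_0 = S_0(0) = a_0 = 2
y_1 = S_1(0) = a_1 = 5
y_2 = S_2(0) = a_2 = 3
y_3 = S_3(0) = a_3 = 1
y_4 = S_4(0) = a_4 = 5
y_5 = S_4(2) = 3
t_q=11/4 is in segment 1 (τ=3/4); S_1(τ)=861453/164480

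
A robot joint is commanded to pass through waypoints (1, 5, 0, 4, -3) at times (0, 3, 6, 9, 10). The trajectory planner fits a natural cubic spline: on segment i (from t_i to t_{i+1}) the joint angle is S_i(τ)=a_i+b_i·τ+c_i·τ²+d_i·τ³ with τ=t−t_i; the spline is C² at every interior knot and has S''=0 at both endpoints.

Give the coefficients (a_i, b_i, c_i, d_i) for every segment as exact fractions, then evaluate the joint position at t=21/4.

  seg 0: a=1 b=70/27 c=0 d=-34/243
  seg 1: a=5 b=-32/27 c=-34/27 d=89/243
  seg 2: a=0 b=31/27 c=55/27 d=-160/243
  seg 3: a=4 b=-119/27 c=-35/9 d=35/27
S(21/4) = 25/192

Δ: Δ0=4/3, Δ1=-5/3, Δ2=4/3, Δ3=-7
row 1: diag=12, rhs=-18; c'=1/4, d'=-3/2
row 2: denom=12−3·1/4=45/4; d'=(18−3·-3/2)/(45/4)=2
row 3: denom=8−3·4/15=36/5; d'=(-50−3·2)/(36/5)=-70/9
back: M3=-70/9
back: M2=2−4/15·-70/9=110/27
back: M1=-3/2−1/4·110/27=-68/27
M: M0=0, M1=-68/27, M2=110/27, M3=-70/9, M4=0
seg 0: a=1, c=M0/2=0, d=(M1−M0)/(6·3)=-34/243, b=Δ0−h0·(2M0+M1)/6=70/27
seg 1: a=5, c=M1/2=-34/27, d=(M2−M1)/(6·3)=89/243, b=Δ1−h1·(2M1+M2)/6=-32/27
seg 2: a=0, c=M2/2=55/27, d=(M3−M2)/(6·3)=-160/243, b=Δ2−h2·(2M2+M3)/6=31/27
seg 3: a=4, c=M3/2=-35/9, d=(M4−M3)/(6·1)=35/27, b=Δ3−h3·(2M3+M4)/6=-119/27
t_q=21/4 → seg 1, τ=9/4; S=5+-32/27·τ+-34/27·τ²+89/243·τ³=25/192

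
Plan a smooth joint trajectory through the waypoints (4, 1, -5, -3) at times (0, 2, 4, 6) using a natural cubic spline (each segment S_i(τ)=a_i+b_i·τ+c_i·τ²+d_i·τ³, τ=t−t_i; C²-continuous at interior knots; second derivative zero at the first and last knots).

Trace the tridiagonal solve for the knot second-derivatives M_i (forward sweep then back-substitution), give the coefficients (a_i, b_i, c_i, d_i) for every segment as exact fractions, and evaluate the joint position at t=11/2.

Δ: Δ0=-3/2, Δ1=-3, Δ2=1
row 1: diag=8, rhs=-9; c'=1/4, d'=-9/8
row 2: denom=8−2·1/4=15/2; d'=(24−2·-9/8)/(15/2)=7/2
back: M2=7/2
back: M1=-9/8−1/4·7/2=-2
M: M0=0, M1=-2, M2=7/2, M3=0
seg 0: a=4, c=M0/2=0, d=(M1−M0)/(6·2)=-1/6, b=Δ0−h0·(2M0+M1)/6=-5/6
seg 1: a=1, c=M1/2=-1, d=(M2−M1)/(6·2)=11/24, b=Δ1−h1·(2M1+M2)/6=-17/6
seg 2: a=-5, c=M2/2=7/4, d=(M3−M2)/(6·2)=-7/24, b=Δ2−h2·(2M2+M3)/6=-4/3
t_q=11/2 → seg 2, τ=3/2; S=-5+-4/3·τ+7/4·τ²+-7/24·τ³=-259/64

  seg 0: a=4 b=-5/6 c=0 d=-1/6
  seg 1: a=1 b=-17/6 c=-1 d=11/24
  seg 2: a=-5 b=-4/3 c=7/4 d=-7/24
S(11/2) = -259/64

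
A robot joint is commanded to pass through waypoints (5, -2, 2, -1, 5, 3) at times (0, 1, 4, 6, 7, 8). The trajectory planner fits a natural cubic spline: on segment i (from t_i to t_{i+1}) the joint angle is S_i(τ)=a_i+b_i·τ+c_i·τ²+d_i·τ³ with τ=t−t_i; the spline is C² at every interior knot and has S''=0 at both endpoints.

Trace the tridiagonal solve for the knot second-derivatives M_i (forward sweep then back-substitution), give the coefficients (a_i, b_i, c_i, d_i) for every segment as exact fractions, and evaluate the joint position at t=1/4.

  seg 0: a=5 b=-76451/9030 c=0 d=13241/9030
  seg 1: a=-2 b=-18364/4515 c=13241/3010 d=-23467/27090
  seg 2: a=2 b=-9593/9030 c=-5113/1505 d=14351/9030
  seg 3: a=-1 b=5701/1290 c=9238/1505 d=-8231/1806
  seg 4: a=5 b=13649/4515 c=-22679/3010 d=22679/9030
S(1/4) = 111975/38528

Δ: Δ0=-7, Δ1=4/3, Δ2=-3/2, Δ3=6, Δ4=-2
row 1: diag=8, rhs=50; c'=3/8, d'=25/4
row 2: denom=10−3·3/8=71/8; d'=(-17−3·25/4)/(71/8)=-286/71
row 3: denom=6−2·16/71=394/71; d'=(45−2·-286/71)/(394/71)=3767/394
row 4: denom=4−1·71/394=1505/394; d'=(-48−1·3767/394)/(1505/394)=-22679/1505
back: M4=-22679/1505
back: M3=3767/394−71/394·-22679/1505=18476/1505
back: M2=-286/71−16/71·18476/1505=-10226/1505
back: M1=25/4−3/8·-10226/1505=13241/1505
M: M0=0, M1=13241/1505, M2=-10226/1505, M3=18476/1505, M4=-22679/1505, M5=0
seg 0: a=5, c=M0/2=0, d=(M1−M0)/(6·1)=13241/9030, b=Δ0−h0·(2M0+M1)/6=-76451/9030
seg 1: a=-2, c=M1/2=13241/3010, d=(M2−M1)/(6·3)=-23467/27090, b=Δ1−h1·(2M1+M2)/6=-18364/4515
seg 2: a=2, c=M2/2=-5113/1505, d=(M3−M2)/(6·2)=14351/9030, b=Δ2−h2·(2M2+M3)/6=-9593/9030
seg 3: a=-1, c=M3/2=9238/1505, d=(M4−M3)/(6·1)=-8231/1806, b=Δ3−h3·(2M3+M4)/6=5701/1290
seg 4: a=5, c=M4/2=-22679/3010, d=(M5−M4)/(6·1)=22679/9030, b=Δ4−h4·(2M4+M5)/6=13649/4515
t_q=1/4 → seg 0, τ=1/4; S=5+-76451/9030·τ+0·τ²+13241/9030·τ³=111975/38528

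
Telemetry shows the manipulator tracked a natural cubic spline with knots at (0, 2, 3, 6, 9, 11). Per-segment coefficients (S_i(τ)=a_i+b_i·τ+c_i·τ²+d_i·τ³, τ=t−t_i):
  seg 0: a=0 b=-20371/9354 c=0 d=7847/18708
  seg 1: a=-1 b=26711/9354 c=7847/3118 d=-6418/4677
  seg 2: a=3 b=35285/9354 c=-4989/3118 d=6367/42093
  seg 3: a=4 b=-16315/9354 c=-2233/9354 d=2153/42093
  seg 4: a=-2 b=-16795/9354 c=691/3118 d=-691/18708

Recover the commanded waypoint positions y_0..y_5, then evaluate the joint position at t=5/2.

y_0 = S_0(0) = a_0 = 0
y_1 = S_1(0) = a_1 = -1
y_2 = S_2(0) = a_2 = 3
y_3 = S_3(0) = a_3 = 4
y_4 = S_4(0) = a_4 = -2
y_5 = S_4(2) = -5
t_q=5/2 is in segment 1 (τ=1/2); S_1(τ)=11043/12472

y_0=0 y_1=-1 y_2=3 y_3=4 y_4=-2 y_5=-5
S(5/2) = 11043/12472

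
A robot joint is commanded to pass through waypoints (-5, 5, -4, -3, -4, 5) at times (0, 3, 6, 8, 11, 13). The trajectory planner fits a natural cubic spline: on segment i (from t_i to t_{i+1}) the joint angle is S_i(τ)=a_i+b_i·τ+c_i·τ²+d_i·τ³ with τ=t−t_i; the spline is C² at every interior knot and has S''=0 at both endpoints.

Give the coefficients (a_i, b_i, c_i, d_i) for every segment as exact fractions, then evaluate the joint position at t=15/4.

  seg 0: a=-5 b=34585/6414 c=0 d=-13205/57726
  seg 1: a=5 b=-2515/3207 c=-13205/6414 d=25403/57726
  seg 2: a=-4 b=-8051/6414 c=2033/1069 d=-6569/12828
  seg 3: a=-3 b=1327/6414 c=-2503/2138 d=353/1069
  seg 4: a=-4 b=13459/6414 c=3851/2138 d=-3851/12828
S(15/4) = 470623/136832

Δ: Δ0=10/3, Δ1=-3, Δ2=1/2, Δ3=-1/3, Δ4=9/2
row 1: diag=12, rhs=-38; c'=1/4, d'=-19/6
row 2: denom=10−3·1/4=37/4; d'=(21−3·-19/6)/(37/4)=122/37
row 3: denom=10−2·8/37=354/37; d'=(-5−2·122/37)/(354/37)=-143/118
row 4: denom=10−3·37/118=1069/118; d'=(29−3·-143/118)/(1069/118)=3851/1069
back: M4=3851/1069
back: M3=-143/118−37/118·3851/1069=-2503/1069
back: M2=122/37−8/37·-2503/1069=4066/1069
back: M1=-19/6−1/4·4066/1069=-13205/3207
M: M0=0, M1=-13205/3207, M2=4066/1069, M3=-2503/1069, M4=3851/1069, M5=0
seg 0: a=-5, c=M0/2=0, d=(M1−M0)/(6·3)=-13205/57726, b=Δ0−h0·(2M0+M1)/6=34585/6414
seg 1: a=5, c=M1/2=-13205/6414, d=(M2−M1)/(6·3)=25403/57726, b=Δ1−h1·(2M1+M2)/6=-2515/3207
seg 2: a=-4, c=M2/2=2033/1069, d=(M3−M2)/(6·2)=-6569/12828, b=Δ2−h2·(2M2+M3)/6=-8051/6414
seg 3: a=-3, c=M3/2=-2503/2138, d=(M4−M3)/(6·3)=353/1069, b=Δ3−h3·(2M3+M4)/6=1327/6414
seg 4: a=-4, c=M4/2=3851/2138, d=(M5−M4)/(6·2)=-3851/12828, b=Δ4−h4·(2M4+M5)/6=13459/6414
t_q=15/4 → seg 1, τ=3/4; S=5+-2515/3207·τ+-13205/6414·τ²+25403/57726·τ³=470623/136832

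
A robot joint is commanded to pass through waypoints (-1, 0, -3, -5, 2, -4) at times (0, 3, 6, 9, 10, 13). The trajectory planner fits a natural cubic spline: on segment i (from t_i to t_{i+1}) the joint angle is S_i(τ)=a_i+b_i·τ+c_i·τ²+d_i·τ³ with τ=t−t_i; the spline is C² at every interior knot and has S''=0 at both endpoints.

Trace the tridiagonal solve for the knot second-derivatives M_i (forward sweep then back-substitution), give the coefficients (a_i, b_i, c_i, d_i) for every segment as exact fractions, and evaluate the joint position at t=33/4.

Δ: Δ0=1/3, Δ1=-1, Δ2=-2/3, Δ3=7, Δ4=-2
row 1: diag=12, rhs=-8; c'=1/4, d'=-2/3
row 2: denom=12−3·1/4=45/4; d'=(2−3·-2/3)/(45/4)=16/45
row 3: denom=8−3·4/15=36/5; d'=(46−3·16/45)/(36/5)=337/54
row 4: denom=8−1·5/36=283/36; d'=(-54−1·337/54)/(283/36)=-6506/849
back: M4=-6506/849
back: M3=337/54−5/36·-6506/849=6202/849
back: M2=16/45−4/15·6202/849=-1352/849
back: M1=-2/3−1/4·-1352/849=-76/283
M: M0=0, M1=-76/283, M2=-1352/849, M3=6202/849, M4=-6506/849, M5=0
seg 0: a=-1, c=M0/2=0, d=(M1−M0)/(6·3)=-38/2547, b=Δ0−h0·(2M0+M1)/6=397/849
seg 1: a=0, c=M1/2=-38/283, d=(M2−M1)/(6·3)=-562/7641, b=Δ1−h1·(2M1+M2)/6=55/849
seg 2: a=-3, c=M2/2=-676/849, d=(M3−M2)/(6·3)=1259/2547, b=Δ2−h2·(2M2+M3)/6=-2315/849
seg 3: a=-5, c=M3/2=3101/849, d=(M4−M3)/(6·1)=-706/283, b=Δ3−h3·(2M3+M4)/6=4960/849
seg 4: a=2, c=M4/2=-3253/849, d=(M5−M4)/(6·3)=3253/7641, b=Δ4−h4·(2M4+M5)/6=4808/849
t_q=33/4 → seg 2, τ=9/4; S=-3+-2315/849·τ+-676/849·τ²+1259/2547·τ³=-136485/18112

  seg 0: a=-1 b=397/849 c=0 d=-38/2547
  seg 1: a=0 b=55/849 c=-38/283 d=-562/7641
  seg 2: a=-3 b=-2315/849 c=-676/849 d=1259/2547
  seg 3: a=-5 b=4960/849 c=3101/849 d=-706/283
  seg 4: a=2 b=4808/849 c=-3253/849 d=3253/7641
S(33/4) = -136485/18112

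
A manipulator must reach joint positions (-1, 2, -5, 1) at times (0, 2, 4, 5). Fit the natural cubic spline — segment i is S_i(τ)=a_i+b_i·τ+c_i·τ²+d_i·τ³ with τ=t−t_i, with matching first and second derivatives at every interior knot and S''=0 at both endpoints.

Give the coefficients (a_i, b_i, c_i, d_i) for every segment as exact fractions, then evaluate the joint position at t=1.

  seg 0: a=-1 b=41/11 c=0 d=-49/88
  seg 1: a=2 b=-65/22 c=-147/44 d=135/88
  seg 2: a=-5 b=23/11 c=129/22 d=-43/22
S(1) = 191/88

Δ: Δ0=3/2, Δ1=-7/2, Δ2=6
row 1: diag=8, rhs=-30; c'=1/4, d'=-15/4
row 2: denom=6−2·1/4=11/2; d'=(57−2·-15/4)/(11/2)=129/11
back: M2=129/11
back: M1=-15/4−1/4·129/11=-147/22
M: M0=0, M1=-147/22, M2=129/11, M3=0
seg 0: a=-1, c=M0/2=0, d=(M1−M0)/(6·2)=-49/88, b=Δ0−h0·(2M0+M1)/6=41/11
seg 1: a=2, c=M1/2=-147/44, d=(M2−M1)/(6·2)=135/88, b=Δ1−h1·(2M1+M2)/6=-65/22
seg 2: a=-5, c=M2/2=129/22, d=(M3−M2)/(6·1)=-43/22, b=Δ2−h2·(2M2+M3)/6=23/11
t_q=1 → seg 0, τ=1; S=-1+41/11·τ+0·τ²+-49/88·τ³=191/88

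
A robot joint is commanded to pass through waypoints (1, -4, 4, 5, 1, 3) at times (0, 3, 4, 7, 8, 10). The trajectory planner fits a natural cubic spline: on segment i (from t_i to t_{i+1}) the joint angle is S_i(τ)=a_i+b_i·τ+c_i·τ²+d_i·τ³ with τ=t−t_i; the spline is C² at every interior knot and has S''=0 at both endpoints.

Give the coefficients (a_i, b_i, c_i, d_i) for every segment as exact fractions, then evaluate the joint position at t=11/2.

Δ: Δ0=-5/3, Δ1=8, Δ2=1/3, Δ3=-4, Δ4=1
row 1: diag=8, rhs=58; c'=1/8, d'=29/4
row 2: denom=8−1·1/8=63/8; d'=(-46−1·29/4)/(63/8)=-142/21
row 3: denom=8−3·8/21=48/7; d'=(-26−3·-142/21)/(48/7)=-5/6
row 4: denom=6−1·7/48=281/48; d'=(30−1·-5/6)/(281/48)=1480/281
back: M4=1480/281
back: M3=-5/6−7/48·1480/281=-450/281
back: M2=-142/21−8/21·-450/281=-5186/843
back: M1=29/4−1/8·-5186/843=6760/843
M: M0=0, M1=6760/843, M2=-5186/843, M3=-450/281, M4=1480/281, M5=0
seg 0: a=1, c=M0/2=0, d=(M1−M0)/(6·3)=3380/7587, b=Δ0−h0·(2M0+M1)/6=-1595/281
seg 1: a=-4, c=M1/2=3380/843, d=(M2−M1)/(6·1)=-1991/843, b=Δ1−h1·(2M1+M2)/6=1785/281
seg 2: a=4, c=M2/2=-2593/843, d=(M3−M2)/(6·3)=1918/7587, b=Δ2−h2·(2M2+M3)/6=6142/843
seg 3: a=5, c=M3/2=-225/281, d=(M4−M3)/(6·1)=965/843, b=Δ3−h3·(2M3+M4)/6=-3662/843
seg 4: a=1, c=M4/2=740/281, d=(M5−M4)/(6·2)=-370/843, b=Δ4−h4·(2M4+M5)/6=-2117/843
t_q=11/2 → seg 2, τ=3/2; S=4+6142/843·τ+-2593/843·τ²+1918/7587·τ³=2490/281

  seg 0: a=1 b=-1595/281 c=0 d=3380/7587
  seg 1: a=-4 b=1785/281 c=3380/843 d=-1991/843
  seg 2: a=4 b=6142/843 c=-2593/843 d=1918/7587
  seg 3: a=5 b=-3662/843 c=-225/281 d=965/843
  seg 4: a=1 b=-2117/843 c=740/281 d=-370/843
S(11/2) = 2490/281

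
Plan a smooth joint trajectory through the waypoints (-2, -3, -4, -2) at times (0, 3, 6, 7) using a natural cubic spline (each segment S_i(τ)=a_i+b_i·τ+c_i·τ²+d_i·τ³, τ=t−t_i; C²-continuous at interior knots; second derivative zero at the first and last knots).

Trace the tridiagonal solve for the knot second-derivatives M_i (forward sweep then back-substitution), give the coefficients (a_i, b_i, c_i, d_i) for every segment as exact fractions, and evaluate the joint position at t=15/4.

  seg 0: a=-2 b=-8/87 c=0 d=-7/261
  seg 1: a=-3 b=-71/87 c=-7/29 d=35/261
  seg 2: a=-4 b=118/87 c=28/29 d=-28/87
S(15/4) = -6851/1856

Δ: Δ0=-1/3, Δ1=-1/3, Δ2=2
row 1: diag=12, rhs=0; c'=1/4, d'=0
row 2: denom=8−3·1/4=29/4; d'=(14−3·0)/(29/4)=56/29
back: M2=56/29
back: M1=0−1/4·56/29=-14/29
M: M0=0, M1=-14/29, M2=56/29, M3=0
seg 0: a=-2, c=M0/2=0, d=(M1−M0)/(6·3)=-7/261, b=Δ0−h0·(2M0+M1)/6=-8/87
seg 1: a=-3, c=M1/2=-7/29, d=(M2−M1)/(6·3)=35/261, b=Δ1−h1·(2M1+M2)/6=-71/87
seg 2: a=-4, c=M2/2=28/29, d=(M3−M2)/(6·1)=-28/87, b=Δ2−h2·(2M2+M3)/6=118/87
t_q=15/4 → seg 1, τ=3/4; S=-3+-71/87·τ+-7/29·τ²+35/261·τ³=-6851/1856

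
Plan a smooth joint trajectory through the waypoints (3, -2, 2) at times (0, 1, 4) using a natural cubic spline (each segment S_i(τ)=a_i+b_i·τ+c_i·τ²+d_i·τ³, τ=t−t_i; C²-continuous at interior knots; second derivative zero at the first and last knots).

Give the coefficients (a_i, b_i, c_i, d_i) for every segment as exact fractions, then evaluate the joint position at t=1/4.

  seg 0: a=3 b=-139/24 c=0 d=19/24
  seg 1: a=-2 b=-41/12 c=19/8 d=-19/72
S(1/4) = 801/512

Δ: Δ0=-5, Δ1=4/3
row 1: diag=8, rhs=38; c'=3/8, d'=19/4
back: M1=19/4
M: M0=0, M1=19/4, M2=0
seg 0: a=3, c=M0/2=0, d=(M1−M0)/(6·1)=19/24, b=Δ0−h0·(2M0+M1)/6=-139/24
seg 1: a=-2, c=M1/2=19/8, d=(M2−M1)/(6·3)=-19/72, b=Δ1−h1·(2M1+M2)/6=-41/12
t_q=1/4 → seg 0, τ=1/4; S=3+-139/24·τ+0·τ²+19/24·τ³=801/512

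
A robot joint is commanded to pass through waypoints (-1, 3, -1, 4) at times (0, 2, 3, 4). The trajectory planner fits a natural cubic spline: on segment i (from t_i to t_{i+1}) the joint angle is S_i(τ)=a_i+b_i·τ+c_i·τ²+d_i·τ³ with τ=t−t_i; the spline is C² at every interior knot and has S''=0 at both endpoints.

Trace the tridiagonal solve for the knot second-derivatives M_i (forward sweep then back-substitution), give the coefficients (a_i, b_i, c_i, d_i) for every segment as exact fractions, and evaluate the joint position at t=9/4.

Δ: Δ0=2, Δ1=-4, Δ2=5
row 1: diag=6, rhs=-36; c'=1/6, d'=-6
row 2: denom=4−1·1/6=23/6; d'=(54−1·-6)/(23/6)=360/23
back: M2=360/23
back: M1=-6−1/6·360/23=-198/23
M: M0=0, M1=-198/23, M2=360/23, M3=0
seg 0: a=-1, c=M0/2=0, d=(M1−M0)/(6·2)=-33/46, b=Δ0−h0·(2M0+M1)/6=112/23
seg 1: a=3, c=M1/2=-99/23, d=(M2−M1)/(6·1)=93/23, b=Δ1−h1·(2M1+M2)/6=-86/23
seg 2: a=-1, c=M2/2=180/23, d=(M3−M2)/(6·1)=-60/23, b=Δ2−h2·(2M2+M3)/6=-5/23
t_q=9/4 → seg 1, τ=1/4; S=3+-86/23·τ+-99/23·τ²+93/23·τ³=119/64

  seg 0: a=-1 b=112/23 c=0 d=-33/46
  seg 1: a=3 b=-86/23 c=-99/23 d=93/23
  seg 2: a=-1 b=-5/23 c=180/23 d=-60/23
S(9/4) = 119/64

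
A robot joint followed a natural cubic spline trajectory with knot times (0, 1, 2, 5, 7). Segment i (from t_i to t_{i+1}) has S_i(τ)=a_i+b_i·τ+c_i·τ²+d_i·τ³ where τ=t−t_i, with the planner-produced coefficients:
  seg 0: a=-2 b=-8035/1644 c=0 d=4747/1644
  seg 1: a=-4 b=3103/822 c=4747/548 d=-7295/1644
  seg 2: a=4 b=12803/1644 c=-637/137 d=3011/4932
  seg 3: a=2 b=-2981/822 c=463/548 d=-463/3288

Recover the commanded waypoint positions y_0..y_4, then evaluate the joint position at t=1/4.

y_0=-2 y_1=-4 y_2=4 y_3=2 y_4=-3
S(1/4) = -111415/35072

y_0 = S_0(0) = a_0 = -2
y_1 = S_1(0) = a_1 = -4
y_2 = S_2(0) = a_2 = 4
y_3 = S_3(0) = a_3 = 2
y_4 = S_3(2) = -3
t_q=1/4 is in segment 0 (τ=1/4); S_0(τ)=-111415/35072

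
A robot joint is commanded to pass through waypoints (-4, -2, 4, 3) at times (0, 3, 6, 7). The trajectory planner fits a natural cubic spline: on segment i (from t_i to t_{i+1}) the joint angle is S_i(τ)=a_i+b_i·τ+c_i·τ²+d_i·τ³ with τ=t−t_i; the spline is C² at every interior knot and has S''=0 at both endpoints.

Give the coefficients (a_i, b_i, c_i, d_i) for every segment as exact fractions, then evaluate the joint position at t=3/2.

  seg 0: a=-4 b=-1/87 c=0 d=59/783
  seg 1: a=-2 b=176/87 c=59/87 d=-179/783
  seg 2: a=4 b=-7/87 c=-40/29 d=40/87
S(3/2) = -873/232

Δ: Δ0=2/3, Δ1=2, Δ2=-1
row 1: diag=12, rhs=8; c'=1/4, d'=2/3
row 2: denom=8−3·1/4=29/4; d'=(-18−3·2/3)/(29/4)=-80/29
back: M2=-80/29
back: M1=2/3−1/4·-80/29=118/87
M: M0=0, M1=118/87, M2=-80/29, M3=0
seg 0: a=-4, c=M0/2=0, d=(M1−M0)/(6·3)=59/783, b=Δ0−h0·(2M0+M1)/6=-1/87
seg 1: a=-2, c=M1/2=59/87, d=(M2−M1)/(6·3)=-179/783, b=Δ1−h1·(2M1+M2)/6=176/87
seg 2: a=4, c=M2/2=-40/29, d=(M3−M2)/(6·1)=40/87, b=Δ2−h2·(2M2+M3)/6=-7/87
t_q=3/2 → seg 0, τ=3/2; S=-4+-1/87·τ+0·τ²+59/783·τ³=-873/232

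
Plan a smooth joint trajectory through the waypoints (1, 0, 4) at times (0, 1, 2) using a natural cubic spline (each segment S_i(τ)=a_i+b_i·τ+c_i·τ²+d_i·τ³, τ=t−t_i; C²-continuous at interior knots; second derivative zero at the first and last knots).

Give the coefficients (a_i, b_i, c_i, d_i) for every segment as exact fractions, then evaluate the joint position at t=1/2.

  seg 0: a=1 b=-9/4 c=0 d=5/4
  seg 1: a=0 b=3/2 c=15/4 d=-5/4
S(1/2) = 1/32

Δ: Δ0=-1, Δ1=4
row 1: diag=4, rhs=30; c'=1/4, d'=15/2
back: M1=15/2
M: M0=0, M1=15/2, M2=0
seg 0: a=1, c=M0/2=0, d=(M1−M0)/(6·1)=5/4, b=Δ0−h0·(2M0+M1)/6=-9/4
seg 1: a=0, c=M1/2=15/4, d=(M2−M1)/(6·1)=-5/4, b=Δ1−h1·(2M1+M2)/6=3/2
t_q=1/2 → seg 0, τ=1/2; S=1+-9/4·τ+0·τ²+5/4·τ³=1/32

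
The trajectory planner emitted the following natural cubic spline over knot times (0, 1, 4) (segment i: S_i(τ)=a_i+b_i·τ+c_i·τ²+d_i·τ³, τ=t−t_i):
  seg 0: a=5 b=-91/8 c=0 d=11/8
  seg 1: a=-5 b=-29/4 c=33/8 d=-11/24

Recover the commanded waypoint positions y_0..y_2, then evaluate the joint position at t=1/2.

y_0=5 y_1=-5 y_2=-2
S(1/2) = -33/64

y_0 = S_0(0) = a_0 = 5
y_1 = S_1(0) = a_1 = -5
y_2 = S_1(3) = -2
t_q=1/2 is in segment 0 (τ=1/2); S_0(τ)=-33/64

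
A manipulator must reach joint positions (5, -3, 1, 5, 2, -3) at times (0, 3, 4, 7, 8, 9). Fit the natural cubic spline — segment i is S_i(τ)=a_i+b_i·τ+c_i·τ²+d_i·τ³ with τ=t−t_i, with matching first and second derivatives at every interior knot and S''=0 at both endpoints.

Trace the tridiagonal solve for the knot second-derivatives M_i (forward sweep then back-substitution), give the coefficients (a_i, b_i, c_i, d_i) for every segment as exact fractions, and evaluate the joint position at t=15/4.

  seg 0: a=5 b=-586/111 c=0 d=290/999
  seg 1: a=-3 b=284/111 c=290/111 d=-130/111
  seg 2: a=1 b=158/37 c=-100/111 d=-26/999
  seg 3: a=5 b=-68/37 c=-42/37 d=-1/37
  seg 4: a=2 b=-155/37 c=-45/37 d=15/37
S(15/4) = -125/1184

Δ: Δ0=-8/3, Δ1=4, Δ2=4/3, Δ3=-3, Δ4=-5
row 1: diag=8, rhs=40; c'=1/8, d'=5
row 2: denom=8−1·1/8=63/8; d'=(-16−1·5)/(63/8)=-8/3
row 3: denom=8−3·8/21=48/7; d'=(-26−3·-8/3)/(48/7)=-21/8
row 4: denom=4−1·7/48=185/48; d'=(-12−1·-21/8)/(185/48)=-90/37
back: M4=-90/37
back: M3=-21/8−7/48·-90/37=-84/37
back: M2=-8/3−8/21·-84/37=-200/111
back: M1=5−1/8·-200/111=580/111
M: M0=0, M1=580/111, M2=-200/111, M3=-84/37, M4=-90/37, M5=0
seg 0: a=5, c=M0/2=0, d=(M1−M0)/(6·3)=290/999, b=Δ0−h0·(2M0+M1)/6=-586/111
seg 1: a=-3, c=M1/2=290/111, d=(M2−M1)/(6·1)=-130/111, b=Δ1−h1·(2M1+M2)/6=284/111
seg 2: a=1, c=M2/2=-100/111, d=(M3−M2)/(6·3)=-26/999, b=Δ2−h2·(2M2+M3)/6=158/37
seg 3: a=5, c=M3/2=-42/37, d=(M4−M3)/(6·1)=-1/37, b=Δ3−h3·(2M3+M4)/6=-68/37
seg 4: a=2, c=M4/2=-45/37, d=(M5−M4)/(6·1)=15/37, b=Δ4−h4·(2M4+M5)/6=-155/37
t_q=15/4 → seg 1, τ=3/4; S=-3+284/111·τ+290/111·τ²+-130/111·τ³=-125/1184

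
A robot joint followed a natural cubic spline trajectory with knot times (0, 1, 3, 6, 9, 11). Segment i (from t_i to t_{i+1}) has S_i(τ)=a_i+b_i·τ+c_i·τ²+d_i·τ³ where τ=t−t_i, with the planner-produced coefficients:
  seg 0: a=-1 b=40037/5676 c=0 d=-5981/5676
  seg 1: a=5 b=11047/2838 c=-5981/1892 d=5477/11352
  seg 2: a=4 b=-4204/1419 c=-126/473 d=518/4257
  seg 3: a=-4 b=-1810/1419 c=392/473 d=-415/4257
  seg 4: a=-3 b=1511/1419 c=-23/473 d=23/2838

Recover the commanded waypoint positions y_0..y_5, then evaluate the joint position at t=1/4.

y_0 = S_0(0) = a_0 = -1
y_1 = S_1(0) = a_1 = 5
y_2 = S_2(0) = a_2 = 4
y_3 = S_3(0) = a_3 = -4
y_4 = S_4(0) = a_4 = -3
y_5 = S_4(2) = -1
t_q=1/4 is in segment 0 (τ=1/4); S_0(τ)=90449/121088

y_0=-1 y_1=5 y_2=4 y_3=-4 y_4=-3 y_5=-1
S(1/4) = 90449/121088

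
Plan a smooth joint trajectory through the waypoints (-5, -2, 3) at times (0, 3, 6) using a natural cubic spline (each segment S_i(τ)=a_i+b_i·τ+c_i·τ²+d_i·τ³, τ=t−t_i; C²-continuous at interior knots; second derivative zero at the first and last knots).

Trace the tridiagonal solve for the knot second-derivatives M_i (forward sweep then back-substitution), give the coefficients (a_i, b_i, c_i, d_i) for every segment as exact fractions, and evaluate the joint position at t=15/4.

  seg 0: a=-5 b=5/6 c=0 d=1/54
  seg 1: a=-2 b=4/3 c=1/6 d=-1/54
S(15/4) = -117/128

Δ: Δ0=1, Δ1=5/3
row 1: diag=12, rhs=4; c'=1/4, d'=1/3
back: M1=1/3
M: M0=0, M1=1/3, M2=0
seg 0: a=-5, c=M0/2=0, d=(M1−M0)/(6·3)=1/54, b=Δ0−h0·(2M0+M1)/6=5/6
seg 1: a=-2, c=M1/2=1/6, d=(M2−M1)/(6·3)=-1/54, b=Δ1−h1·(2M1+M2)/6=4/3
t_q=15/4 → seg 1, τ=3/4; S=-2+4/3·τ+1/6·τ²+-1/54·τ³=-117/128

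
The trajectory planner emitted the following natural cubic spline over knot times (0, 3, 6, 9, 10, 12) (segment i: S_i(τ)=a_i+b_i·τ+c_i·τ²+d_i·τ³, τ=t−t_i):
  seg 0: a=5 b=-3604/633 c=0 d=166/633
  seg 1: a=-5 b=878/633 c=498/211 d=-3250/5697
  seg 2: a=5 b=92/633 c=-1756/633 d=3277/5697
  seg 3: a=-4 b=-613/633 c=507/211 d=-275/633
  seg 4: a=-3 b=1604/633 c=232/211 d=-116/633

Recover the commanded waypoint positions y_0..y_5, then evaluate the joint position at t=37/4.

y_0 = S_0(0) = a_0 = 5
y_1 = S_1(0) = a_1 = -5
y_2 = S_2(0) = a_2 = 5
y_3 = S_3(0) = a_3 = -4
y_4 = S_4(0) = a_4 = -3
y_5 = S_4(2) = 5
t_q=37/4 is in segment 3 (τ=1/4); S_3(τ)=-55349/13504

y_0=5 y_1=-5 y_2=5 y_3=-4 y_4=-3 y_5=5
S(37/4) = -55349/13504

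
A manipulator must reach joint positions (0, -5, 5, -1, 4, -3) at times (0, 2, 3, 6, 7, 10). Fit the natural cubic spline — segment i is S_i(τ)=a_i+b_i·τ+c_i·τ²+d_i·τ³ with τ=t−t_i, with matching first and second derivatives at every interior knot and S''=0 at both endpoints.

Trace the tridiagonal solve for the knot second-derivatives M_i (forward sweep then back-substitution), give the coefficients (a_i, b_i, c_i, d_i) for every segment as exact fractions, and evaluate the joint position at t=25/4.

Δ: Δ0=-5/2, Δ1=10, Δ2=-2, Δ3=5, Δ4=-7/3
row 1: diag=6, rhs=75; c'=1/6, d'=25/2
row 2: denom=8−1·1/6=47/6; d'=(-72−1·25/2)/(47/6)=-507/47
row 3: denom=8−3·18/47=322/47; d'=(42−3·-507/47)/(322/47)=3495/322
row 4: denom=8−1·47/322=2529/322; d'=(-44−1·3495/322)/(2529/322)=-17663/2529
back: M4=-17663/2529
back: M3=3495/322−47/322·-17663/2529=30028/2529
back: M2=-507/47−18/47·30028/2529=-4309/281
back: M1=25/2−1/6·-4309/281=12692/843
M: M0=0, M1=12692/843, M2=-4309/281, M3=30028/2529, M4=-17663/2529, M5=0
seg 0: a=0, c=M0/2=0, d=(M1−M0)/(6·2)=3173/2529, b=Δ0−h0·(2M0+M1)/6=-38029/5058
seg 1: a=-5, c=M1/2=6346/843, d=(M2−M1)/(6·1)=-25619/5058, b=Δ1−h1·(2M1+M2)/6=38123/5058
seg 2: a=5, c=M2/2=-4309/562, d=(M3−M2)/(6·3)=68809/45522, b=Δ2−h2·(2M2+M3)/6=18709/2529
seg 3: a=-1, c=M3/2=15014/2529, d=(M4−M3)/(6·1)=-5299/1686, b=Δ3−h3·(2M3+M4)/6=11159/5058
seg 4: a=4, c=M4/2=-17663/5058, d=(M5−M4)/(6·3)=17663/45522, b=Δ4−h4·(2M4+M5)/6=11762/2529
t_q=25/4 → seg 3, τ=1/4; S=-1+11159/5058·τ+15014/2529·τ²+-5299/1686·τ³=-13651/107904

  seg 0: a=0 b=-38029/5058 c=0 d=3173/2529
  seg 1: a=-5 b=38123/5058 c=6346/843 d=-25619/5058
  seg 2: a=5 b=18709/2529 c=-4309/562 d=68809/45522
  seg 3: a=-1 b=11159/5058 c=15014/2529 d=-5299/1686
  seg 4: a=4 b=11762/2529 c=-17663/5058 d=17663/45522
S(25/4) = -13651/107904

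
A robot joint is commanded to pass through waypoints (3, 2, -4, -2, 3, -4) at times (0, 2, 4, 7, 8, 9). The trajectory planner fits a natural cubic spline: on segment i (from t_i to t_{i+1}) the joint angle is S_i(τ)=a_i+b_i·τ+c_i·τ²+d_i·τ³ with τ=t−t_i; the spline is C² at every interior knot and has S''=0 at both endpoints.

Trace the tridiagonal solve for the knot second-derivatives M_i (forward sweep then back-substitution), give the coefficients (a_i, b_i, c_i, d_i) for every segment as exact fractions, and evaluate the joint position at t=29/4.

Δ: Δ0=-1/2, Δ1=-3, Δ2=2/3, Δ3=5, Δ4=-7
row 1: diag=8, rhs=-15; c'=1/4, d'=-15/8
row 2: denom=10−2·1/4=19/2; d'=(22−2·-15/8)/(19/2)=103/38
row 3: denom=8−3·6/19=134/19; d'=(26−3·103/38)/(134/19)=679/268
row 4: denom=4−1·19/134=517/134; d'=(-72−1·679/268)/(517/134)=-425/22
back: M4=-425/22
back: M3=679/268−19/134·-425/22=58/11
back: M2=103/38−6/19·58/11=23/22
back: M1=-15/8−1/4·23/22=-47/22
M: M0=0, M1=-47/22, M2=23/22, M3=58/11, M4=-425/22, M5=0
seg 0: a=3, c=M0/2=0, d=(M1−M0)/(6·2)=-47/264, b=Δ0−h0·(2M0+M1)/6=7/33
seg 1: a=2, c=M1/2=-47/44, d=(M2−M1)/(6·2)=35/132, b=Δ1−h1·(2M1+M2)/6=-127/66
seg 2: a=-4, c=M2/2=23/44, d=(M3−M2)/(6·3)=31/132, b=Δ2−h2·(2M2+M3)/6=-199/66
seg 3: a=-2, c=M3/2=29/11, d=(M4−M3)/(6·1)=-541/132, b=Δ3−h3·(2M3+M4)/6=853/132
seg 4: a=3, c=M4/2=-425/44, d=(M5−M4)/(6·1)=425/132, b=Δ4−h4·(2M4+M5)/6=-37/66
t_q=29/4 → seg 3, τ=1/4; S=-2+853/132·τ+29/11·τ²+-541/132·τ³=-799/2816

  seg 0: a=3 b=7/33 c=0 d=-47/264
  seg 1: a=2 b=-127/66 c=-47/44 d=35/132
  seg 2: a=-4 b=-199/66 c=23/44 d=31/132
  seg 3: a=-2 b=853/132 c=29/11 d=-541/132
  seg 4: a=3 b=-37/66 c=-425/44 d=425/132
S(29/4) = -799/2816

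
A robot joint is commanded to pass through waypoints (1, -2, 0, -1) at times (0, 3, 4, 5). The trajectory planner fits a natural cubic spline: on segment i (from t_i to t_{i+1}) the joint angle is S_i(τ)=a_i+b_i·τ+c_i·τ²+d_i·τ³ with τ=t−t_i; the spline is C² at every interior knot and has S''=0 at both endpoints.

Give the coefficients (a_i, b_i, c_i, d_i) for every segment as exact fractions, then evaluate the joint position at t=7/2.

Δ: Δ0=-1, Δ1=2, Δ2=-1
row 1: diag=8, rhs=18; c'=1/8, d'=9/4
row 2: denom=4−1·1/8=31/8; d'=(-18−1·9/4)/(31/8)=-162/31
back: M2=-162/31
back: M1=9/4−1/8·-162/31=90/31
M: M0=0, M1=90/31, M2=-162/31, M3=0
seg 0: a=1, c=M0/2=0, d=(M1−M0)/(6·3)=5/31, b=Δ0−h0·(2M0+M1)/6=-76/31
seg 1: a=-2, c=M1/2=45/31, d=(M2−M1)/(6·1)=-42/31, b=Δ1−h1·(2M1+M2)/6=59/31
seg 2: a=0, c=M2/2=-81/31, d=(M3−M2)/(6·1)=27/31, b=Δ2−h2·(2M2+M3)/6=23/31
t_q=7/2 → seg 1, τ=1/2; S=-2+59/31·τ+45/31·τ²+-42/31·τ³=-53/62

  seg 0: a=1 b=-76/31 c=0 d=5/31
  seg 1: a=-2 b=59/31 c=45/31 d=-42/31
  seg 2: a=0 b=23/31 c=-81/31 d=27/31
S(7/2) = -53/62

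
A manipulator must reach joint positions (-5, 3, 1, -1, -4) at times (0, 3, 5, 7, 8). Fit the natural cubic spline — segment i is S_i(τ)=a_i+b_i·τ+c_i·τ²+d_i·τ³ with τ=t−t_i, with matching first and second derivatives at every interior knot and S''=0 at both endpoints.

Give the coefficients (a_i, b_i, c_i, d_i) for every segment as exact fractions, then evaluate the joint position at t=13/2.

Δ: Δ0=8/3, Δ1=-1, Δ2=-1, Δ3=-3
row 1: diag=10, rhs=-22; c'=1/5, d'=-11/5
row 2: denom=8−2·1/5=38/5; d'=(0−2·-11/5)/(38/5)=11/19
row 3: denom=6−2·5/19=104/19; d'=(-12−2·11/19)/(104/19)=-125/52
back: M3=-125/52
back: M2=11/19−5/19·-125/52=63/52
back: M1=-11/5−1/5·63/52=-127/52
M: M0=0, M1=-127/52, M2=63/52, M3=-125/52, M4=0
seg 0: a=-5, c=M0/2=0, d=(M1−M0)/(6·3)=-127/936, b=Δ0−h0·(2M0+M1)/6=1213/312
seg 1: a=3, c=M1/2=-127/104, d=(M2−M1)/(6·2)=95/312, b=Δ1−h1·(2M1+M2)/6=35/156
seg 2: a=1, c=M2/2=63/104, d=(M3−M2)/(6·2)=-47/156, b=Δ2−h2·(2M2+M3)/6=-157/156
seg 3: a=-1, c=M3/2=-125/104, d=(M4−M3)/(6·1)=125/312, b=Δ3−h3·(2M3+M4)/6=-343/156
t_q=13/2 → seg 2, τ=3/2; S=1+-157/156·τ+63/104·τ²+-47/156·τ³=-17/104

  seg 0: a=-5 b=1213/312 c=0 d=-127/936
  seg 1: a=3 b=35/156 c=-127/104 d=95/312
  seg 2: a=1 b=-157/156 c=63/104 d=-47/156
  seg 3: a=-1 b=-343/156 c=-125/104 d=125/312
S(13/2) = -17/104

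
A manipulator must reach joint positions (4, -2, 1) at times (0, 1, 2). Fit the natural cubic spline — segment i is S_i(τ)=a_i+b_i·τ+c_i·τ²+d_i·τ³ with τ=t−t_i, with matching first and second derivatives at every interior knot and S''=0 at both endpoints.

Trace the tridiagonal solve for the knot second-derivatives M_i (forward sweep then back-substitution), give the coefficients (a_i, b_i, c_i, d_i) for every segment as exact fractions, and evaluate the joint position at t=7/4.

Δ: Δ0=-6, Δ1=3
row 1: diag=4, rhs=54; c'=1/4, d'=27/2
back: M1=27/2
M: M0=0, M1=27/2, M2=0
seg 0: a=4, c=M0/2=0, d=(M1−M0)/(6·1)=9/4, b=Δ0−h0·(2M0+M1)/6=-33/4
seg 1: a=-2, c=M1/2=27/4, d=(M2−M1)/(6·1)=-9/4, b=Δ1−h1·(2M1+M2)/6=-3/2
t_q=7/4 → seg 1, τ=3/4; S=-2+-3/2·τ+27/4·τ²+-9/4·τ³=-71/256

  seg 0: a=4 b=-33/4 c=0 d=9/4
  seg 1: a=-2 b=-3/2 c=27/4 d=-9/4
S(7/4) = -71/256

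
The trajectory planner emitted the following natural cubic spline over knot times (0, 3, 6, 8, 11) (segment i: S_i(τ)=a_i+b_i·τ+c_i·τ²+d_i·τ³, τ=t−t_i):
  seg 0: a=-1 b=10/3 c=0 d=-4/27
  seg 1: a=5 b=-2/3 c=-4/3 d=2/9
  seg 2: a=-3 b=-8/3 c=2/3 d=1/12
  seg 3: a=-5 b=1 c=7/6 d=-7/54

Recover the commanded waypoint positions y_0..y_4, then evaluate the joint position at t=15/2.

y_0=-1 y_1=5 y_2=-3 y_3=-5 y_4=5
S(15/2) = -167/32

y_0 = S_0(0) = a_0 = -1
y_1 = S_1(0) = a_1 = 5
y_2 = S_2(0) = a_2 = -3
y_3 = S_3(0) = a_3 = -5
y_4 = S_3(3) = 5
t_q=15/2 is in segment 2 (τ=3/2); S_2(τ)=-167/32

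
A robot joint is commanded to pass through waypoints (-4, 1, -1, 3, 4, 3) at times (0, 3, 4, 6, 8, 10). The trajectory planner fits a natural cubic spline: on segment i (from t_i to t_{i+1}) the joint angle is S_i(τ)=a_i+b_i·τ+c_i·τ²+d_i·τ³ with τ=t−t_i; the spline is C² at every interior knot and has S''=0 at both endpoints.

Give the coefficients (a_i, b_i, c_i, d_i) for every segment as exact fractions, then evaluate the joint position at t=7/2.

  seg 0: a=-4 b=6496/1923 c=0 d=-1097/5769
  seg 1: a=1 b=-3377/1923 c=-1097/641 d=2822/1923
  seg 2: a=-1 b=-1493/1923 c=1725/641 d=-5011/7692
  seg 3: a=3 b=4174/1923 c=-1561/1282 d=2941/15384
  seg 4: a=4 b=-1561/3846 c=-181/2564 d=181/15384
S(7/2) = -157/1282

Δ: Δ0=5/3, Δ1=-2, Δ2=2, Δ3=1/2, Δ4=-1/2
row 1: diag=8, rhs=-22; c'=1/8, d'=-11/4
row 2: denom=6−1·1/8=47/8; d'=(24−1·-11/4)/(47/8)=214/47
row 3: denom=8−2·16/47=344/47; d'=(-9−2·214/47)/(344/47)=-851/344
row 4: denom=8−2·47/172=641/86; d'=(-6−2·-851/344)/(641/86)=-181/1282
back: M4=-181/1282
back: M3=-851/344−47/172·-181/1282=-1561/641
back: M2=214/47−16/47·-1561/641=3450/641
back: M1=-11/4−1/8·3450/641=-2194/641
M: M0=0, M1=-2194/641, M2=3450/641, M3=-1561/641, M4=-181/1282, M5=0
seg 0: a=-4, c=M0/2=0, d=(M1−M0)/(6·3)=-1097/5769, b=Δ0−h0·(2M0+M1)/6=6496/1923
seg 1: a=1, c=M1/2=-1097/641, d=(M2−M1)/(6·1)=2822/1923, b=Δ1−h1·(2M1+M2)/6=-3377/1923
seg 2: a=-1, c=M2/2=1725/641, d=(M3−M2)/(6·2)=-5011/7692, b=Δ2−h2·(2M2+M3)/6=-1493/1923
seg 3: a=3, c=M3/2=-1561/1282, d=(M4−M3)/(6·2)=2941/15384, b=Δ3−h3·(2M3+M4)/6=4174/1923
seg 4: a=4, c=M4/2=-181/2564, d=(M5−M4)/(6·2)=181/15384, b=Δ4−h4·(2M4+M5)/6=-1561/3846
t_q=7/2 → seg 1, τ=1/2; S=1+-3377/1923·τ+-1097/641·τ²+2822/1923·τ³=-157/1282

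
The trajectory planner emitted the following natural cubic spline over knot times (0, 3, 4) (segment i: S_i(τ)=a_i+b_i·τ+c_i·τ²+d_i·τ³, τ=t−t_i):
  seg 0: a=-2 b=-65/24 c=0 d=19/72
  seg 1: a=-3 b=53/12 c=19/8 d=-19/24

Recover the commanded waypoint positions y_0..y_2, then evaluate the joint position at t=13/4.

y_0 = S_0(0) = a_0 = -2
y_1 = S_1(0) = a_1 = -3
y_2 = S_1(1) = 3
t_q=13/4 is in segment 1 (τ=1/4); S_1(τ)=-901/512

y_0=-2 y_1=-3 y_2=3
S(13/4) = -901/512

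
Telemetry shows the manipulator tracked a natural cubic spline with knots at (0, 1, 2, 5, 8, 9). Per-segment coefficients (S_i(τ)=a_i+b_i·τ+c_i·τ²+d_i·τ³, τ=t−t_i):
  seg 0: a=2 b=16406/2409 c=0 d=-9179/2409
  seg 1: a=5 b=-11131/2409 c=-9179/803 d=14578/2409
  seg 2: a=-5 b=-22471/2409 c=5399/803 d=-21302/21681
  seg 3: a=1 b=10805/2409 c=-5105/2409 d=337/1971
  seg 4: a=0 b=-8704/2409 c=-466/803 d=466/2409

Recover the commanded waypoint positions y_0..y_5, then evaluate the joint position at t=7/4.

y_0 = S_0(0) = a_0 = 2
y_1 = S_1(0) = a_1 = 5
y_2 = S_2(0) = a_2 = -5
y_3 = S_3(0) = a_3 = 1
y_4 = S_4(0) = a_4 = 0
y_5 = S_4(1) = -4
t_q=7/4 is in segment 1 (τ=3/4); S_1(τ)=-60189/25696

y_0=2 y_1=5 y_2=-5 y_3=1 y_4=0 y_5=-4
S(7/4) = -60189/25696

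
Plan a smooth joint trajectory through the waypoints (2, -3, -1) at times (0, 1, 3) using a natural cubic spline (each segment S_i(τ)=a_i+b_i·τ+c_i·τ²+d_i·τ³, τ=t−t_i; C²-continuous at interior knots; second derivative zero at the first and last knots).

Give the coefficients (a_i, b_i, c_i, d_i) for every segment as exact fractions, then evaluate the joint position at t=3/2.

  seg 0: a=2 b=-6 c=0 d=1
  seg 1: a=-3 b=-3 c=3 d=-1/2
S(3/2) = -61/16

Δ: Δ0=-5, Δ1=1
row 1: diag=6, rhs=36; c'=1/3, d'=6
back: M1=6
M: M0=0, M1=6, M2=0
seg 0: a=2, c=M0/2=0, d=(M1−M0)/(6·1)=1, b=Δ0−h0·(2M0+M1)/6=-6
seg 1: a=-3, c=M1/2=3, d=(M2−M1)/(6·2)=-1/2, b=Δ1−h1·(2M1+M2)/6=-3
t_q=3/2 → seg 1, τ=1/2; S=-3+-3·τ+3·τ²+-1/2·τ³=-61/16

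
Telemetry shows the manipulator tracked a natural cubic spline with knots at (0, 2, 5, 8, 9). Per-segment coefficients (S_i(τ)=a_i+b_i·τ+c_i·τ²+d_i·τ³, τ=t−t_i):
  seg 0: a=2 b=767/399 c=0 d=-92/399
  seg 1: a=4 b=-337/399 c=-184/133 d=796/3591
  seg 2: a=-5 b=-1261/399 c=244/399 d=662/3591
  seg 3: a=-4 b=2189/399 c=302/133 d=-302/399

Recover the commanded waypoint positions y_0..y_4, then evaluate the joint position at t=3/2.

y_0=2 y_1=4 y_2=-5 y_3=-4 y_4=3
S(3/2) = 78/19

y_0 = S_0(0) = a_0 = 2
y_1 = S_1(0) = a_1 = 4
y_2 = S_2(0) = a_2 = -5
y_3 = S_3(0) = a_3 = -4
y_4 = S_3(1) = 3
t_q=3/2 is in segment 0 (τ=3/2); S_0(τ)=78/19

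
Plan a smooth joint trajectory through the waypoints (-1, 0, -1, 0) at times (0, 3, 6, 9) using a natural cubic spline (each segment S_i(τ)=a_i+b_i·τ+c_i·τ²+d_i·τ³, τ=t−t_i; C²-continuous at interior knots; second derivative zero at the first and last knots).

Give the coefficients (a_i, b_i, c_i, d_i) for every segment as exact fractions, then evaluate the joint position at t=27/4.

Δ: Δ0=1/3, Δ1=-1/3, Δ2=1/3
row 1: diag=12, rhs=-4; c'=1/4, d'=-1/3
row 2: denom=12−3·1/4=45/4; d'=(4−3·-1/3)/(45/4)=4/9
back: M2=4/9
back: M1=-1/3−1/4·4/9=-4/9
M: M0=0, M1=-4/9, M2=4/9, M3=0
seg 0: a=-1, c=M0/2=0, d=(M1−M0)/(6·3)=-2/81, b=Δ0−h0·(2M0+M1)/6=5/9
seg 1: a=0, c=M1/2=-2/9, d=(M2−M1)/(6·3)=4/81, b=Δ1−h1·(2M1+M2)/6=-1/9
seg 2: a=-1, c=M2/2=2/9, d=(M3−M2)/(6·3)=-2/81, b=Δ2−h2·(2M2+M3)/6=-1/9
t_q=27/4 → seg 2, τ=3/4; S=-1+-1/9·τ+2/9·τ²+-2/81·τ³=-31/32

  seg 0: a=-1 b=5/9 c=0 d=-2/81
  seg 1: a=0 b=-1/9 c=-2/9 d=4/81
  seg 2: a=-1 b=-1/9 c=2/9 d=-2/81
S(27/4) = -31/32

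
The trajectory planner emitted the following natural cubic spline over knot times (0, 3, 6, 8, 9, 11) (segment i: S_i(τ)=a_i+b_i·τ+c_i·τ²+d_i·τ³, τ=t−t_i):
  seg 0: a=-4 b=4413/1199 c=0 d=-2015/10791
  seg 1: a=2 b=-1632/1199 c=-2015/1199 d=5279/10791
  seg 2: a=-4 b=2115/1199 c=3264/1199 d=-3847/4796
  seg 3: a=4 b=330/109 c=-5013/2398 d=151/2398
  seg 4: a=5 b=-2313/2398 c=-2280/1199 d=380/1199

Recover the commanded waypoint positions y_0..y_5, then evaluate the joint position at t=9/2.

y_0=-4 y_1=2 y_2=-4 y_3=4 y_4=5 y_5=-2
S(9/2) = -20833/9592

y_0 = S_0(0) = a_0 = -4
y_1 = S_1(0) = a_1 = 2
y_2 = S_2(0) = a_2 = -4
y_3 = S_3(0) = a_3 = 4
y_4 = S_4(0) = a_4 = 5
y_5 = S_4(2) = -2
t_q=9/2 is in segment 1 (τ=3/2); S_1(τ)=-20833/9592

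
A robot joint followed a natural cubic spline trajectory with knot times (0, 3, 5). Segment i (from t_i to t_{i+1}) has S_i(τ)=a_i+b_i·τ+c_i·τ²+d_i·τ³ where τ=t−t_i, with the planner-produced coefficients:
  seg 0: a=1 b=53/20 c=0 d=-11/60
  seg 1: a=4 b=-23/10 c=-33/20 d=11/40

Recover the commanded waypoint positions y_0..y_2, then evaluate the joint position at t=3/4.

y_0=1 y_1=4 y_2=-5
S(3/4) = 745/256

y_0 = S_0(0) = a_0 = 1
y_1 = S_1(0) = a_1 = 4
y_2 = S_1(2) = -5
t_q=3/4 is in segment 0 (τ=3/4); S_0(τ)=745/256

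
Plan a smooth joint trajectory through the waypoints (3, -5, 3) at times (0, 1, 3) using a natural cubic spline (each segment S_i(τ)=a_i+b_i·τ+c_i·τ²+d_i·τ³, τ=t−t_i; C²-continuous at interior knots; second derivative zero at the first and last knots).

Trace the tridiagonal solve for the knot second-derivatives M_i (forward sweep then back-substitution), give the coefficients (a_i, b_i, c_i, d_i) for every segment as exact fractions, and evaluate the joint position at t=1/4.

  seg 0: a=3 b=-10 c=0 d=2
  seg 1: a=-5 b=-4 c=6 d=-1
S(1/4) = 17/32

Δ: Δ0=-8, Δ1=4
row 1: diag=6, rhs=72; c'=1/3, d'=12
back: M1=12
M: M0=0, M1=12, M2=0
seg 0: a=3, c=M0/2=0, d=(M1−M0)/(6·1)=2, b=Δ0−h0·(2M0+M1)/6=-10
seg 1: a=-5, c=M1/2=6, d=(M2−M1)/(6·2)=-1, b=Δ1−h1·(2M1+M2)/6=-4
t_q=1/4 → seg 0, τ=1/4; S=3+-10·τ+0·τ²+2·τ³=17/32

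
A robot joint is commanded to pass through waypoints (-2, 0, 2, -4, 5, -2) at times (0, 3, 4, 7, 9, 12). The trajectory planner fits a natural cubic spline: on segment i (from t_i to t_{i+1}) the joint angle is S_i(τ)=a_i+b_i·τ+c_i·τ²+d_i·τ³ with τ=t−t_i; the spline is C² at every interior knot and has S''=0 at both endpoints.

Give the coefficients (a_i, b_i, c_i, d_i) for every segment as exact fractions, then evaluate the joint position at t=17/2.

Δ: Δ0=2/3, Δ1=2, Δ2=-2, Δ3=9/2, Δ4=-7/3
row 1: diag=8, rhs=8; c'=1/8, d'=1
row 2: denom=8−1·1/8=63/8; d'=(-24−1·1)/(63/8)=-200/63
row 3: denom=10−3·8/21=62/7; d'=(39−3·-200/63)/(62/7)=1019/186
row 4: denom=10−2·7/31=296/31; d'=(-41−2·1019/186)/(296/31)=-604/111
back: M4=-604/111
back: M3=1019/186−7/31·-604/111=1489/222
back: M2=-200/63−8/21·1489/222=-212/37
back: M1=1−1/8·-212/37=127/74
M: M0=0, M1=127/74, M2=-212/37, M3=1489/222, M4=-604/111, M5=0
seg 0: a=-2, c=M0/2=0, d=(M1−M0)/(6·3)=127/1332, b=Δ0−h0·(2M0+M1)/6=-85/444
seg 1: a=0, c=M1/2=127/148, d=(M2−M1)/(6·1)=-551/444, b=Δ1−h1·(2M1+M2)/6=529/222
seg 2: a=2, c=M2/2=-106/37, d=(M3−M2)/(6·3)=2761/3996, b=Δ2−h2·(2M2+M3)/6=167/444
seg 3: a=-4, c=M3/2=1489/444, d=(M4−M3)/(6·2)=-899/888, b=Δ3−h3·(2M3+M4)/6=409/222
seg 4: a=5, c=M4/2=-302/111, d=(M5−M4)/(6·3)=302/999, b=Δ4−h4·(2M4+M5)/6=115/37
t_q=17/2 → seg 3, τ=3/2; S=-4+409/222·τ+1489/444·τ²+-899/888·τ³=6849/2368

  seg 0: a=-2 b=-85/444 c=0 d=127/1332
  seg 1: a=0 b=529/222 c=127/148 d=-551/444
  seg 2: a=2 b=167/444 c=-106/37 d=2761/3996
  seg 3: a=-4 b=409/222 c=1489/444 d=-899/888
  seg 4: a=5 b=115/37 c=-302/111 d=302/999
S(17/2) = 6849/2368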